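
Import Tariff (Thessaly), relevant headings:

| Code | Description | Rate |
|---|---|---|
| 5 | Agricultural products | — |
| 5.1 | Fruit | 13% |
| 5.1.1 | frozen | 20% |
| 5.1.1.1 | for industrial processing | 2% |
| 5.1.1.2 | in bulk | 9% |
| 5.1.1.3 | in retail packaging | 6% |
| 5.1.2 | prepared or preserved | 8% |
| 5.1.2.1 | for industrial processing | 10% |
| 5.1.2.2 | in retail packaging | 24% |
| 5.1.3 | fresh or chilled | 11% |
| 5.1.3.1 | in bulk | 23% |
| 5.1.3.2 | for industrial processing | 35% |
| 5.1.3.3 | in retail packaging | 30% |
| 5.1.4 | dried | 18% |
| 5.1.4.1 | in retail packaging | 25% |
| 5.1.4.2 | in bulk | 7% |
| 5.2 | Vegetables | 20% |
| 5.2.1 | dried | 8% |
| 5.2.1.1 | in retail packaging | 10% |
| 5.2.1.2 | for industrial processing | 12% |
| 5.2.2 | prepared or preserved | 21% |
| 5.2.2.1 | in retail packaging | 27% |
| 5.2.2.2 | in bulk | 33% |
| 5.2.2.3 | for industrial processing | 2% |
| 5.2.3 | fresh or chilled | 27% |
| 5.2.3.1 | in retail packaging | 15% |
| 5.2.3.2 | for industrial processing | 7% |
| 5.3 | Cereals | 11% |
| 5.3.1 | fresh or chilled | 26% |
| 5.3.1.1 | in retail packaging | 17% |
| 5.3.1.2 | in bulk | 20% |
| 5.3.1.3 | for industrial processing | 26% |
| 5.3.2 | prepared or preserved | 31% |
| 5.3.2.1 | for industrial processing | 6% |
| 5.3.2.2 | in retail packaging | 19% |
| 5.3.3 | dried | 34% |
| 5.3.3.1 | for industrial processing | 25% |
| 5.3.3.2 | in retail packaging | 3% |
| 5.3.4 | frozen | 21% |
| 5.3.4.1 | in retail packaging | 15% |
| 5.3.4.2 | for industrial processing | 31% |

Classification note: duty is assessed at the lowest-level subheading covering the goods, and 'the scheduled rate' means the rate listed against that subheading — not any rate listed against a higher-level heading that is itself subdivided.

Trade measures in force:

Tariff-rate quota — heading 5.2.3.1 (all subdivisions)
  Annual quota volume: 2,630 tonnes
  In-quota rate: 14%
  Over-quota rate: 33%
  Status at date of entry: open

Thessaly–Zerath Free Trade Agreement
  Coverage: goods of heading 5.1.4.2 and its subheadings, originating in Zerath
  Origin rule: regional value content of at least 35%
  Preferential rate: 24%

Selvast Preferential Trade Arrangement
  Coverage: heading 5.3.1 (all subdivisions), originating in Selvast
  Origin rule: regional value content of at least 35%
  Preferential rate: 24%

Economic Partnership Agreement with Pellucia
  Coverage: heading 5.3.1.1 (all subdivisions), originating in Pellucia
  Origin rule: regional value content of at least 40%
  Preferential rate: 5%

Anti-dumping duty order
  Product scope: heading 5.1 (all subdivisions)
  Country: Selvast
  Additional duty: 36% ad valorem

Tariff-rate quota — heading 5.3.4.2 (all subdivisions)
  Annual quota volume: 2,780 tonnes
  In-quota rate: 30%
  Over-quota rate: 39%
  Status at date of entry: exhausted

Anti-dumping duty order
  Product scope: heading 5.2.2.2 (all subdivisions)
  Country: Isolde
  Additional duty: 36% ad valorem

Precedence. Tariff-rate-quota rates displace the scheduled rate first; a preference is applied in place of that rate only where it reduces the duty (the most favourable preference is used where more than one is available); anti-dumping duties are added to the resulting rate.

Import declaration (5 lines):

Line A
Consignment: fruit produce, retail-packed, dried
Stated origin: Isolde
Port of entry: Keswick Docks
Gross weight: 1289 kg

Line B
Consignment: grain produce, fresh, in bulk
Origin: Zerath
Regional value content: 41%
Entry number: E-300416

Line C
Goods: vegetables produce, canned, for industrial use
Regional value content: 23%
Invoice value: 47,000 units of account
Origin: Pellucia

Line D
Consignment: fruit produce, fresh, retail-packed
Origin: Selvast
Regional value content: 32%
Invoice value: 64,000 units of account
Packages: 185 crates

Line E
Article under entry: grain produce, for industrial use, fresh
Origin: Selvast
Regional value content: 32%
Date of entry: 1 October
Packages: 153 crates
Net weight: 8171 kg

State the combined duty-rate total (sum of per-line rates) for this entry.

Line A: fruit → 5.1; dried → 5.1.4; retail-packed → 5.1.4.1. Scheduled 25%. No special measure applies. → 25%.
Line B: grain → 5.3; fresh → 5.3.1; in bulk → 5.3.1.2. Scheduled 20%. Zerath agreement on 5.1.4.2: 5.3.1.2 not covered. → 20%.
Line C: vegetables → 5.2; canned → 5.2.2; for industrial use → 5.2.2.3. Scheduled 2%. Pellucia agreement on 5.3.1.1: 5.2.2.3 not covered. → 2%.
Line D: fruit → 5.1; fresh → 5.1.3; retail-packed → 5.1.3.3. Scheduled 30%. Selvast agreement on 5.3.1: 5.1.3.3 not covered; anti-dumping (Selvast, 5.1): +36%; total 30% + 36% = 66%. → 66%.
Line E: grain → 5.3; fresh → 5.3.1; for industrial use → 5.3.1.3. Scheduled 26%. Selvast agreement on 5.3.1: RVC < 35%. → 26%.
Sum: 25% + 20% + 2% + 66% + 26% = 139%.

139%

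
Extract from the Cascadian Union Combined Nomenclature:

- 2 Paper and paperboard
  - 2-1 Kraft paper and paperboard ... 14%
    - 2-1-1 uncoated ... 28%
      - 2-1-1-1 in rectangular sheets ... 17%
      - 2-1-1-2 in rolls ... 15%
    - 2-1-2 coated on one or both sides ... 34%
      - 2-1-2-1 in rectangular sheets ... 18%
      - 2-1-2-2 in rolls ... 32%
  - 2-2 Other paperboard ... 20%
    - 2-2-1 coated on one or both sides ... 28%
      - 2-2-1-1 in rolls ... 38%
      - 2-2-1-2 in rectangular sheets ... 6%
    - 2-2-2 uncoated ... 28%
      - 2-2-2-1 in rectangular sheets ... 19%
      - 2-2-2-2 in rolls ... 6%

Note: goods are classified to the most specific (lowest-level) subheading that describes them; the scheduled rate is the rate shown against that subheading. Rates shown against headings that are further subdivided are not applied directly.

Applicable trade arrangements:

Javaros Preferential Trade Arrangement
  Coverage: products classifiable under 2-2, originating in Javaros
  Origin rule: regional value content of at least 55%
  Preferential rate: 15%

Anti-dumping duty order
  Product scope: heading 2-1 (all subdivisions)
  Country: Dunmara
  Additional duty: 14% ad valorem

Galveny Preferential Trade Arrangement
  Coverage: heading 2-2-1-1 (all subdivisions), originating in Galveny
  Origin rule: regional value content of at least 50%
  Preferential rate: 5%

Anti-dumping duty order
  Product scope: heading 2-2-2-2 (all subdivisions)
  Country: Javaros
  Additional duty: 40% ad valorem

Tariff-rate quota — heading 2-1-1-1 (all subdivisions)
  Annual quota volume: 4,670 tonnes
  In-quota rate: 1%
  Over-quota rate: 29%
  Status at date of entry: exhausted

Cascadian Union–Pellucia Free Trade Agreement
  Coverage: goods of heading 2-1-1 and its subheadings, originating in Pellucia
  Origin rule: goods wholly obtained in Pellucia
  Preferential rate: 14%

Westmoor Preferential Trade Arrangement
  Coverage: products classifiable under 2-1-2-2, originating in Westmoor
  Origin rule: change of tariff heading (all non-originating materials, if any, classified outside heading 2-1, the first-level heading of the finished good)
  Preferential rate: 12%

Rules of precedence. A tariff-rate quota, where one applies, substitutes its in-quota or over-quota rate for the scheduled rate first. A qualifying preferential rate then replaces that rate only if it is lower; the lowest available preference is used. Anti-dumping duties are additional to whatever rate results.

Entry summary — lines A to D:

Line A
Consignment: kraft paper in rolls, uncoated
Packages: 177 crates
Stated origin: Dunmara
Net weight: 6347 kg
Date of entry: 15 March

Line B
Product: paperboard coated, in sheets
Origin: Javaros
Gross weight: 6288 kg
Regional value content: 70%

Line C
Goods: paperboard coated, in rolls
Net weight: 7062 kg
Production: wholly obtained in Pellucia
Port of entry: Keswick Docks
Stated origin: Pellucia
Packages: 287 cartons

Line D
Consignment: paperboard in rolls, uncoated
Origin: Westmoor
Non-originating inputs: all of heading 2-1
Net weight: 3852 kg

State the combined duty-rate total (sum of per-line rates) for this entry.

79%

Line A: kraft paper → 2-1; uncoated → 2-1-1; in rolls → 2-1-1-2. Scheduled 15%. anti-dumping (Dunmara, 2-1): +14%; total 15% + 14% = 29%. → 29%.
Line B: paperboard → 2-2; coated → 2-2-1; in sheets → 2-2-1-2. Scheduled 6%. Javaros agreement on 2-2: RVC ≥ 55% → 15% available; preference 15% not lower than 6% → no reduction. → 6%.
Line C: paperboard → 2-2; coated → 2-2-1; in rolls → 2-2-1-1. Scheduled 38%. Pellucia agreement on 2-1-1: 2-2-1-1 not covered. → 38%.
Line D: paperboard → 2-2; uncoated → 2-2-2; in rolls → 2-2-2-2. Scheduled 6%. Westmoor agreement on 2-1-2-2: 2-2-2-2 not covered. → 6%.
Sum: 29% + 6% + 38% + 6% = 79%.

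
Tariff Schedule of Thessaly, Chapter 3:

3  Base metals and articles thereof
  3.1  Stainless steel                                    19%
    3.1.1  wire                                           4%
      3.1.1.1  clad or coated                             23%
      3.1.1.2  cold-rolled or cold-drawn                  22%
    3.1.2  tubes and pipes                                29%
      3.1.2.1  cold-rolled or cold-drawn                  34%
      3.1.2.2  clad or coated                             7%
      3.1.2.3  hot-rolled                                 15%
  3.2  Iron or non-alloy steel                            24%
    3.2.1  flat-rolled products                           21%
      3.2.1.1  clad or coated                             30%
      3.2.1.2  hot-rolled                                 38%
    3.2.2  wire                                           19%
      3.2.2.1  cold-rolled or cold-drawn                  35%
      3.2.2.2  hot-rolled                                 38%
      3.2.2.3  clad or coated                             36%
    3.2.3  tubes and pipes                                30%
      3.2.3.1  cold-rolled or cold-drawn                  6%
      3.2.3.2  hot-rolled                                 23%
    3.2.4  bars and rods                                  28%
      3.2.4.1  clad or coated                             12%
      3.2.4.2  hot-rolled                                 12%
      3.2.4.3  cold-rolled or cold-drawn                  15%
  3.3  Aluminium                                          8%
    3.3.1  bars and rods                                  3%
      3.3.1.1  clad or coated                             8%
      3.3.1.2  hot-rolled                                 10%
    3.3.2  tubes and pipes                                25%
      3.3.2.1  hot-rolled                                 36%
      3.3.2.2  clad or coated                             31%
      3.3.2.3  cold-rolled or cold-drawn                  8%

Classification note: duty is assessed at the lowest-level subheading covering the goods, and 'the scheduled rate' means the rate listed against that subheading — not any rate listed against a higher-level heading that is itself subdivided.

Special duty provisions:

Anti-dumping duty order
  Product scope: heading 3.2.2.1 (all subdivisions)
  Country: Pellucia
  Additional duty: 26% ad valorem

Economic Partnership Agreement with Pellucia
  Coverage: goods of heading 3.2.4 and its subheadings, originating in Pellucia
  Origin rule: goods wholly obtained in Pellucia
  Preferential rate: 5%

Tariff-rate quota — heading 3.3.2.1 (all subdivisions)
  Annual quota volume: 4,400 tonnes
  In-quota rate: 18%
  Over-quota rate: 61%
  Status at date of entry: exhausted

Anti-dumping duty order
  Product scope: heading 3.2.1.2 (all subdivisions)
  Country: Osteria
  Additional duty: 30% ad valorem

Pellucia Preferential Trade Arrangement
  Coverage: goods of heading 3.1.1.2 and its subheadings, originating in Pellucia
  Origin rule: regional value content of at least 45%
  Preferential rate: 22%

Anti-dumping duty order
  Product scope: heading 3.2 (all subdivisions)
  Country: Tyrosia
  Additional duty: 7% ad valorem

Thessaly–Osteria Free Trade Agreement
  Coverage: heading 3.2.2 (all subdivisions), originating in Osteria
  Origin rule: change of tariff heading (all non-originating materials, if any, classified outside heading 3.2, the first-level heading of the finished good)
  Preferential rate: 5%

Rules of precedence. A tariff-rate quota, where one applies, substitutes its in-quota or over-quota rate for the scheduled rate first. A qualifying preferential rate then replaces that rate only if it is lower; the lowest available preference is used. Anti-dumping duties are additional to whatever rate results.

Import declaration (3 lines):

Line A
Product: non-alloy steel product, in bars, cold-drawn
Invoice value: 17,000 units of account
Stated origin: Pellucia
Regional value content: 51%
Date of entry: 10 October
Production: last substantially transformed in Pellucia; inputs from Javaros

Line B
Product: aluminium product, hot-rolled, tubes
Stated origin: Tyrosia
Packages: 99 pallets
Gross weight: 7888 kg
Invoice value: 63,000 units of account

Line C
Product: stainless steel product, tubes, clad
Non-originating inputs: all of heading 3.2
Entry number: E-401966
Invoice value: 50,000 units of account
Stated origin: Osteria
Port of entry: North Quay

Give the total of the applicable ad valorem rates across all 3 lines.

Line A: non-alloy steel → 3.2; in bars → 3.2.4; cold-drawn → 3.2.4.3. Scheduled 15%. Pellucia agreement on 3.2.4: not wholly obtained; Pellucia agreement on 3.1.1.2: 3.2.4.3 not covered. → 15%.
Line B: aluminium → 3.3; tubes → 3.3.2; hot-rolled → 3.3.2.1. Scheduled 36%. quota on 3.3.2.1 exhausted → over-quota 61%. → 61%.
Line C: stainless steel → 3.1; tubes → 3.1.2; clad → 3.1.2.2. Scheduled 7%. Osteria agreement on 3.2.2: 3.1.2.2 not covered. → 7%.
Sum: 15% + 61% + 7% = 83%.

83%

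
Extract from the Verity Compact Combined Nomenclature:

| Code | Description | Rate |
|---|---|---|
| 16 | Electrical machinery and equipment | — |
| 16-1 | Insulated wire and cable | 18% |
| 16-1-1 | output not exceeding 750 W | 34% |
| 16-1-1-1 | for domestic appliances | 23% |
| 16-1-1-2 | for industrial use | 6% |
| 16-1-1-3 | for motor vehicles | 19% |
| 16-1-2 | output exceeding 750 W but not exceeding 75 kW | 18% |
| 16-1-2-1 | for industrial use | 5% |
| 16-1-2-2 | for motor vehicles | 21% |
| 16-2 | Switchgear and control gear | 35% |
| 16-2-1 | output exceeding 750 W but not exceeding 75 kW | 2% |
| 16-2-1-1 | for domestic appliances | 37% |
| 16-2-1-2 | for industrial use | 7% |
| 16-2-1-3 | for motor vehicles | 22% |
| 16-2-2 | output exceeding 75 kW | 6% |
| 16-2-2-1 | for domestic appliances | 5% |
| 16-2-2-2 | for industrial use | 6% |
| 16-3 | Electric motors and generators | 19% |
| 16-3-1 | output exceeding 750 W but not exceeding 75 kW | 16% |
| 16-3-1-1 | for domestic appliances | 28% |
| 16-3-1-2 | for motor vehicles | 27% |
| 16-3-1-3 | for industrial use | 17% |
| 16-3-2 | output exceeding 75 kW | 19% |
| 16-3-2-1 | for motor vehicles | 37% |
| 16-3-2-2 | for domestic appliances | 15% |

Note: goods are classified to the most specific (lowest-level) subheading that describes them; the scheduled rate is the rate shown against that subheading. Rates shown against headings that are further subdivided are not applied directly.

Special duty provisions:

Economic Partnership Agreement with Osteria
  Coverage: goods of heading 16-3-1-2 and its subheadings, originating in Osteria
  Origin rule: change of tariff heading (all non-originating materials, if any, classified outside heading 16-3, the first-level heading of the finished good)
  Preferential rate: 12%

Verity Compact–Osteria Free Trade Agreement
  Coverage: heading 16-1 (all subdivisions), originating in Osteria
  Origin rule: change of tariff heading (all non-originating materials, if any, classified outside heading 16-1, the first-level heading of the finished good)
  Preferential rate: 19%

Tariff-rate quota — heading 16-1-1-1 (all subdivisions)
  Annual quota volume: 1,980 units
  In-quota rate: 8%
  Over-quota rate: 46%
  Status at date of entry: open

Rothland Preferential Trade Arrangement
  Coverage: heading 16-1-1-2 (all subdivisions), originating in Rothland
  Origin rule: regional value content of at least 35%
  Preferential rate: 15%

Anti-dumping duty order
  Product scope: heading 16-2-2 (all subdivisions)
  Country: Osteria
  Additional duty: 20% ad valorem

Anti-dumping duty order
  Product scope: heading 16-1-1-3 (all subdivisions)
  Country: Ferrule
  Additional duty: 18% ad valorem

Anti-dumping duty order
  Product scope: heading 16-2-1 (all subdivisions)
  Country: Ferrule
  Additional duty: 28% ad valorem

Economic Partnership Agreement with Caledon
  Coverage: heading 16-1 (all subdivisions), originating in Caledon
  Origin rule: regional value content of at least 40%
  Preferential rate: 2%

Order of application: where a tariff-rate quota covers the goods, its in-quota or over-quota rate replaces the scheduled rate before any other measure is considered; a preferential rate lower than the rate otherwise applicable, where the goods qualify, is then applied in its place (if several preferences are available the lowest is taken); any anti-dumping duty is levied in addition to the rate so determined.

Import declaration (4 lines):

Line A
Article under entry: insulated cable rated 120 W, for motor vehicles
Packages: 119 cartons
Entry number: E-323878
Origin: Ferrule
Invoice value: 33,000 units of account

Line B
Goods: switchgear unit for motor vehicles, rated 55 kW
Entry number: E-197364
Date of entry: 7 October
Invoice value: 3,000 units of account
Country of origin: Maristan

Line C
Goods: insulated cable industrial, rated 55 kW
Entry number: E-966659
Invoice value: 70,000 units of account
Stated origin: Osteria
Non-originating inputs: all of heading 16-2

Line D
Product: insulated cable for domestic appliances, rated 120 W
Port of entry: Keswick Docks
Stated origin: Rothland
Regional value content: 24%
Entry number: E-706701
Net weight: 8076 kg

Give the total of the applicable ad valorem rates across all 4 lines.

72%

Line A: insulated cable → 16-1; rated 120 W → 16-1-1; for motor vehicles → 16-1-1-3. Scheduled 19%. anti-dumping (Ferrule, 16-1-1-3): +18%; total 19% + 18% = 37%. → 37%.
Line B: switchgear unit → 16-2; rated 55 kW → 16-2-1; for motor vehicles → 16-2-1-3. Scheduled 22%. No special measure applies. → 22%.
Line C: insulated cable → 16-1; rated 55 kW → 16-1-2; industrial → 16-1-2-1. Scheduled 5%. Osteria agreement on 16-3-1-2: 16-1-2-1 not covered; Osteria agreement on 16-1: CTH met → 19% available; preference 19% not lower than 5% → no reduction. → 5%.
Line D: insulated cable → 16-1; rated 120 W → 16-1-1; for domestic appliances → 16-1-1-1. Scheduled 23%. quota on 16-1-1-1 open → in-quota 8%; Rothland agreement on 16-1-1-2: 16-1-1-1 not covered. → 8%.
Sum: 37% + 22% + 5% + 8% = 72%.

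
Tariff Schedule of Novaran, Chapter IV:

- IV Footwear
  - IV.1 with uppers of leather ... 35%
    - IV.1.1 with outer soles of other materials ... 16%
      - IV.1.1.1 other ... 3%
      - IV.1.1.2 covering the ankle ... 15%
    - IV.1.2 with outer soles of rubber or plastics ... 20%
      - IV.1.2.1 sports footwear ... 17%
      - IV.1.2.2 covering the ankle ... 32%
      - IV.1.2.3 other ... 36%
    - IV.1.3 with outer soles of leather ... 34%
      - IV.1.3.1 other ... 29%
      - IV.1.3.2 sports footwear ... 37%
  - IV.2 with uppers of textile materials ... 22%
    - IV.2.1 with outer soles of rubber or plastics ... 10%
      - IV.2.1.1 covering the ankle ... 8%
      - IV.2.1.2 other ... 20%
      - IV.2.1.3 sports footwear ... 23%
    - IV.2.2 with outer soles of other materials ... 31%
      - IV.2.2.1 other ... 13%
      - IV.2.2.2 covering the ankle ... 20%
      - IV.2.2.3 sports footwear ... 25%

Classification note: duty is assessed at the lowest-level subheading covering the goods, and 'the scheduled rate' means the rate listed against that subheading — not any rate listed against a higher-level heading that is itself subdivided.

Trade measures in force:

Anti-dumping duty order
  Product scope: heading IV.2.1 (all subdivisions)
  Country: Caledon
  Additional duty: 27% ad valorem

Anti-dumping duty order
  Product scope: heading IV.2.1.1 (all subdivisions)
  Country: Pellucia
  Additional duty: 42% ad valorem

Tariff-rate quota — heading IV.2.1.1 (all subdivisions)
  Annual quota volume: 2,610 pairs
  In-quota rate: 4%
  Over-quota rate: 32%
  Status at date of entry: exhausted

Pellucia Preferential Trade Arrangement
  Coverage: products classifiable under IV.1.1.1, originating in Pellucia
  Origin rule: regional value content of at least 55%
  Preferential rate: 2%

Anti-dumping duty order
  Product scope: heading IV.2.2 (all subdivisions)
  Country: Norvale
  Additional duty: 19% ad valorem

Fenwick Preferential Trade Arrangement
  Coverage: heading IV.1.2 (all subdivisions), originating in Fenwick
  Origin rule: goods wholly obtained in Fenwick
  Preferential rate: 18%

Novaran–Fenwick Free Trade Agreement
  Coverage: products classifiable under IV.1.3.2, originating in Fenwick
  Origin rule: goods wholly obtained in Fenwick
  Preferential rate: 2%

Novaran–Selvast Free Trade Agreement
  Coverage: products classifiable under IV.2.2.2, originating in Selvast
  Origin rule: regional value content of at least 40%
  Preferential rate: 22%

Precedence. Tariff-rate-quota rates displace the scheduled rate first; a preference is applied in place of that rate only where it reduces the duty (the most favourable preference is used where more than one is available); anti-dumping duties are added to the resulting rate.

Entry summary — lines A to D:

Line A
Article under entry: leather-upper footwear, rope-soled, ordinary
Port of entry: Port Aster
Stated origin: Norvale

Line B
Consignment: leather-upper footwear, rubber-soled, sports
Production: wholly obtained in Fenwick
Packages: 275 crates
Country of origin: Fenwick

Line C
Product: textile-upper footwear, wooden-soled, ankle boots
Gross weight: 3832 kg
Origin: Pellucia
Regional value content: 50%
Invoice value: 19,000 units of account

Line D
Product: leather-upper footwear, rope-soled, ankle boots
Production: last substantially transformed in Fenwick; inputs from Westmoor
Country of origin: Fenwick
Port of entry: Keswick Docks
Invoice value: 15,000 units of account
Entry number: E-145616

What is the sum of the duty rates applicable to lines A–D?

Line A: leather-upper → IV.1; rope-soled → IV.1.1; ordinary → IV.1.1.1. Scheduled 3%. No special measure applies. → 3%.
Line B: leather-upper → IV.1; rubber-soled → IV.1.2; sports → IV.1.2.1. Scheduled 17%. Fenwick agreement on IV.1.2: wholly obtained → 18% available; Fenwick agreement on IV.1.3.2: IV.1.2.1 not covered; preference 18% not lower than 17% → no reduction. → 17%.
Line C: textile-upper → IV.2; wooden-soled → IV.2.2; ankle boots → IV.2.2.2. Scheduled 20%. Pellucia agreement on IV.1.1.1: IV.2.2.2 not covered. → 20%.
Line D: leather-upper → IV.1; rope-soled → IV.1.1; ankle boots → IV.1.1.2. Scheduled 15%. Fenwick agreement on IV.1.2: IV.1.1.2 not covered; Fenwick agreement on IV.1.3.2: IV.1.1.2 not covered. → 15%.
Sum: 3% + 17% + 20% + 15% = 55%.

55%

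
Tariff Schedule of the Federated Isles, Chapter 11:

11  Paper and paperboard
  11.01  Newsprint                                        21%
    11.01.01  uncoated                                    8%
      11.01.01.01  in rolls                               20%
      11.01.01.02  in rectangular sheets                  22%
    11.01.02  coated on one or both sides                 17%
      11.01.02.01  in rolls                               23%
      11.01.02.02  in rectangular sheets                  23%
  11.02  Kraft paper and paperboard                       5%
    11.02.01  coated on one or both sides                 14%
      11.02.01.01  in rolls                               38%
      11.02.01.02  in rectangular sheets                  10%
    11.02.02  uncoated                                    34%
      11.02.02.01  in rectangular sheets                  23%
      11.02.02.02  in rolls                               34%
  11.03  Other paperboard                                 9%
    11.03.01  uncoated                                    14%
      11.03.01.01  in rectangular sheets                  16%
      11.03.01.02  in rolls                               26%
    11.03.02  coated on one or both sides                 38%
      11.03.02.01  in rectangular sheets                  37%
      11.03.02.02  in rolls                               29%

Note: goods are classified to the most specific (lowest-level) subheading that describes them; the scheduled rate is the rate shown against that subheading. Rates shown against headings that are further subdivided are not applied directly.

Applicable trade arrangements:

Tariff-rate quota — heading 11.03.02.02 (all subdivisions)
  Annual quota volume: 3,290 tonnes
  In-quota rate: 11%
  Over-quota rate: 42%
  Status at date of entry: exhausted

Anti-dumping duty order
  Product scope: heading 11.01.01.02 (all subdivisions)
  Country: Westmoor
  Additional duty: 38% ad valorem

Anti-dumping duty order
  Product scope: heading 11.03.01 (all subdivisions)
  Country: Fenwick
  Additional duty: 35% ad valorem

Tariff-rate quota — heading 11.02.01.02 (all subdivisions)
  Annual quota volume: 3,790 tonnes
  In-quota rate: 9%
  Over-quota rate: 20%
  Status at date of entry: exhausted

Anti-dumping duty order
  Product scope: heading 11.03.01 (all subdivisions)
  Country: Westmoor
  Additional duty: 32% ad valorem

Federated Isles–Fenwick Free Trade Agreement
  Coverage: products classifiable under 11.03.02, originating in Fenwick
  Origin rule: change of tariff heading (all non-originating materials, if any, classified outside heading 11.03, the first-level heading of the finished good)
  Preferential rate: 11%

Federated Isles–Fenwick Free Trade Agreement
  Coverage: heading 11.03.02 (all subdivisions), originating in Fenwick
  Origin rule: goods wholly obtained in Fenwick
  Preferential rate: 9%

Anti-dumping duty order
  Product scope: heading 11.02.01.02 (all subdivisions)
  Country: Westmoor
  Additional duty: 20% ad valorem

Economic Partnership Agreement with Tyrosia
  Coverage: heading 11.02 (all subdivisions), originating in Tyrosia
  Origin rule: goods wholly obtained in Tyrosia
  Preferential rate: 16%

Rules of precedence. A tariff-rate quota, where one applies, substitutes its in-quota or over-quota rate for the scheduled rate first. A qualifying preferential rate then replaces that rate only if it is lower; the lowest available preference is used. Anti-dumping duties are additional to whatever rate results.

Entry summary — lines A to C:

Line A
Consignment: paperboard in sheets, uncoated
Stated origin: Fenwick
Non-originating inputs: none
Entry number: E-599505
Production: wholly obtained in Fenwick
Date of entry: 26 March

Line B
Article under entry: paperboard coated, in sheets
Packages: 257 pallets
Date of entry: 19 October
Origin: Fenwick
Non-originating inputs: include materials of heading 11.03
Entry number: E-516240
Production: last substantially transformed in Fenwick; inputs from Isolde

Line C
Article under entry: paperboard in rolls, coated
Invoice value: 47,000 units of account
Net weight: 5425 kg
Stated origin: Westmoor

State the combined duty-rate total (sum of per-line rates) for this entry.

130%

Line A: paperboard → 11.03; uncoated → 11.03.01; in sheets → 11.03.01.01. Scheduled 16%. Fenwick agreement on 11.03.02: 11.03.01.01 not covered; Fenwick agreement on 11.03.02: 11.03.01.01 not covered; anti-dumping (Fenwick, 11.03.01): +35%; total 16% + 35% = 51%. → 51%.
Line B: paperboard → 11.03; coated → 11.03.02; in sheets → 11.03.02.01. Scheduled 37%. Fenwick agreement on 11.03.02: CTH not met; Fenwick agreement on 11.03.02: not wholly obtained. → 37%.
Line C: paperboard → 11.03; coated → 11.03.02; in rolls → 11.03.02.02. Scheduled 29%. quota on 11.03.02.02 exhausted → over-quota 42%. → 42%.
Sum: 51% + 37% + 42% = 130%.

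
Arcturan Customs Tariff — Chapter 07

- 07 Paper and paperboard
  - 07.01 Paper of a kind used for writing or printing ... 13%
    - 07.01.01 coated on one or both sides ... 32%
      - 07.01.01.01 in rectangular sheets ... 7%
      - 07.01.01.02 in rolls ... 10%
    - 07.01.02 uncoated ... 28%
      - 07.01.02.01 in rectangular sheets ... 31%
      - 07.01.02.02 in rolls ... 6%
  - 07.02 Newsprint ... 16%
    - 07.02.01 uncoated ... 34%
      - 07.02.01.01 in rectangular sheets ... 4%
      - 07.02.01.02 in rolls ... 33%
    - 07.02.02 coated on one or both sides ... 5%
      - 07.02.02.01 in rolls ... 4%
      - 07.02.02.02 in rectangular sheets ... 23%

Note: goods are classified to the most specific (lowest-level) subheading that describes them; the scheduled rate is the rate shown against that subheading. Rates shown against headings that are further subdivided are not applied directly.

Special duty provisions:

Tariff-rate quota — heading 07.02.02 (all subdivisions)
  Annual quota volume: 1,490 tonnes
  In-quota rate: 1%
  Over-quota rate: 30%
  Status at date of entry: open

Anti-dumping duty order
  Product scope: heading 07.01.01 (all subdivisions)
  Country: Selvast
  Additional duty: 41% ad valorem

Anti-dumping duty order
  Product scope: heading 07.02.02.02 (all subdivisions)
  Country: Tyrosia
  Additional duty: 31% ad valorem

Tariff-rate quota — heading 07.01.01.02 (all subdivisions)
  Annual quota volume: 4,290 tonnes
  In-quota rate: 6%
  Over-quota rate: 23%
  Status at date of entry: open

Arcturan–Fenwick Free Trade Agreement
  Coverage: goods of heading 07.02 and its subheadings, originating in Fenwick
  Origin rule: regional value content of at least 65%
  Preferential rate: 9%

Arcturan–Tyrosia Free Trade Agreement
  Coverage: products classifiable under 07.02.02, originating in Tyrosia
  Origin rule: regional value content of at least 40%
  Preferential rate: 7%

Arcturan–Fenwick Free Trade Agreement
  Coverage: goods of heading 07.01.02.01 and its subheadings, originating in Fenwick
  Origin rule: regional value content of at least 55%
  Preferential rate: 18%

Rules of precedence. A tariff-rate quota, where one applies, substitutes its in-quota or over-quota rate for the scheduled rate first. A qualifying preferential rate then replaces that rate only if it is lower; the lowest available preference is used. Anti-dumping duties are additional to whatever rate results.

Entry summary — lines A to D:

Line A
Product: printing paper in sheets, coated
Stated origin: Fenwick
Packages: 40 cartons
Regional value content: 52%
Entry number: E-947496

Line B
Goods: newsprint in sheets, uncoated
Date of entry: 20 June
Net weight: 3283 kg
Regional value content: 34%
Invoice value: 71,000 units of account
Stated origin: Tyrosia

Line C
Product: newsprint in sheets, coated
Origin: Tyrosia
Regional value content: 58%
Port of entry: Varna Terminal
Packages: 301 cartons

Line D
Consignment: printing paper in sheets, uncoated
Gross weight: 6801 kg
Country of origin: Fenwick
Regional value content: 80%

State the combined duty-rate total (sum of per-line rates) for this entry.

Line A: printing paper → 07.01; coated → 07.01.01; in sheets → 07.01.01.01. Scheduled 7%. Fenwick agreement on 07.02: 07.01.01.01 not covered; Fenwick agreement on 07.01.02.01: 07.01.01.01 not covered. → 7%.
Line B: newsprint → 07.02; uncoated → 07.02.01; in sheets → 07.02.01.01. Scheduled 4%. Tyrosia agreement on 07.02.02: 07.02.01.01 not covered. → 4%.
Line C: newsprint → 07.02; coated → 07.02.02; in sheets → 07.02.02.02. Scheduled 23%. quota on 07.02.02 open → in-quota 1%; Tyrosia agreement on 07.02.02: RVC ≥ 40% → 7% available; preference 7% not lower than 1% → no reduction; anti-dumping (Tyrosia, 07.02.02.02): +31%; total 1% + 31% = 32%. → 32%.
Line D: printing paper → 07.01; uncoated → 07.01.02; in sheets → 07.01.02.01. Scheduled 31%. Fenwick agreement on 07.02: 07.01.02.01 not covered; Fenwick agreement on 07.01.02.01: RVC ≥ 55% → 18% available; preferential 18%. → 18%.
Sum: 7% + 4% + 32% + 18% = 61%.

61%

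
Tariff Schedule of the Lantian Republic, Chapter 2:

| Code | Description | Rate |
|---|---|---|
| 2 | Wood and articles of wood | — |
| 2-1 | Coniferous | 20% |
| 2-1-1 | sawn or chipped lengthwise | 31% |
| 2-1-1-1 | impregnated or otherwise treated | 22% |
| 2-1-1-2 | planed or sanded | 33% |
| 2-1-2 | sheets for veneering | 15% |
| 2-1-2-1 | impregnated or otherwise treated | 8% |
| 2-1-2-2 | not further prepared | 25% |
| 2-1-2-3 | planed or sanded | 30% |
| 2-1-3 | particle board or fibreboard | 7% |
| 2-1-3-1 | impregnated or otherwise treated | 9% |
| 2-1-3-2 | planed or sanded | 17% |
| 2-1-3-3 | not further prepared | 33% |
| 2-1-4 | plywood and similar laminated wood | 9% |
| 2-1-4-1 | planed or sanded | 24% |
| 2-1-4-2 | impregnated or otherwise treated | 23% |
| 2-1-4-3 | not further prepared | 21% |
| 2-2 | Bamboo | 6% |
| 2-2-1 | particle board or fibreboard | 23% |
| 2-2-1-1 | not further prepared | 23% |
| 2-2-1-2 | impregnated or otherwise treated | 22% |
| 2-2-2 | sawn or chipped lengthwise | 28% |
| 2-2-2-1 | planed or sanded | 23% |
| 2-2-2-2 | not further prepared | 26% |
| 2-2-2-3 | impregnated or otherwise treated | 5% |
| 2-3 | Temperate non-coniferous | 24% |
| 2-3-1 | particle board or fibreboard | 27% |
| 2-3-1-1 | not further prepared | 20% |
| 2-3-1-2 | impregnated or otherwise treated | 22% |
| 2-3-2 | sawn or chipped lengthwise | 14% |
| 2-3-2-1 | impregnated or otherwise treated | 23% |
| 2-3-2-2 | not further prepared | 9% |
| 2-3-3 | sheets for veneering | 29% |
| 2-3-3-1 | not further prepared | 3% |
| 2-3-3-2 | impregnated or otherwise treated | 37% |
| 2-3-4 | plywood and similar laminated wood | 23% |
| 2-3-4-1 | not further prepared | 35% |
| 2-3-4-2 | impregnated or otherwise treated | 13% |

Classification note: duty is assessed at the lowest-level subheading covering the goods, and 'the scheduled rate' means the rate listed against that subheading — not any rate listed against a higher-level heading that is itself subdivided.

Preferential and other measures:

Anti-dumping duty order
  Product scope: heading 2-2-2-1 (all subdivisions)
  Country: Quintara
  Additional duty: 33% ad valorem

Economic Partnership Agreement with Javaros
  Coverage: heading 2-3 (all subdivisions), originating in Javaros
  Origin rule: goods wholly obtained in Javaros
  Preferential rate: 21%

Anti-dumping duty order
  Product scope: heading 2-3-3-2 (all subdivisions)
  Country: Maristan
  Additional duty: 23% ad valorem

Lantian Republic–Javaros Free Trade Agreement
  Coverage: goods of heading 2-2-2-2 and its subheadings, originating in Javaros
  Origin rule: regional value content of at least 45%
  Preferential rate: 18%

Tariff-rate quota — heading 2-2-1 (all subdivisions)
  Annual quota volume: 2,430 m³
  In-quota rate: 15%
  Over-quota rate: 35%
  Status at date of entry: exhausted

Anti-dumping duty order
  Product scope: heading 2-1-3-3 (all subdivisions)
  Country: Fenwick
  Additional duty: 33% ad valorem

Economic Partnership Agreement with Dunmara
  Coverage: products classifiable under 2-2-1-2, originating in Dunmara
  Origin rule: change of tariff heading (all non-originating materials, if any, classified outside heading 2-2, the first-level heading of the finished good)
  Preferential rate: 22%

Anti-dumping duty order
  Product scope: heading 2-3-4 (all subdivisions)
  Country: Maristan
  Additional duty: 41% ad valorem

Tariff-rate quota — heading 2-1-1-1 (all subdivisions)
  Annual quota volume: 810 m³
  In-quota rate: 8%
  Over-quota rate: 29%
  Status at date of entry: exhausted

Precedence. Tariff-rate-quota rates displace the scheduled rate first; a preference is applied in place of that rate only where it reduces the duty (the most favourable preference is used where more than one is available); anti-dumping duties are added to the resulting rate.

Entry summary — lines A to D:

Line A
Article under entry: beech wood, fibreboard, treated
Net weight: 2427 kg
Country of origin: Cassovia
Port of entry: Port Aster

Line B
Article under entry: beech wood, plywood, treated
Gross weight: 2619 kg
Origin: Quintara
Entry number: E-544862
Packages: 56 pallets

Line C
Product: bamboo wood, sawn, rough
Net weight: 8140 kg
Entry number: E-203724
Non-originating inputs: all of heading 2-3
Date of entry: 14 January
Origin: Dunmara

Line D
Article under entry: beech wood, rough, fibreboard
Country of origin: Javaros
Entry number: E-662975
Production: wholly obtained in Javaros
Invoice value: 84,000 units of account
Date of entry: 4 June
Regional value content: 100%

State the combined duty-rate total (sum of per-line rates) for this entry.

Line A: beech → 2-3; fibreboard → 2-3-1; treated → 2-3-1-2. Scheduled 22%. No special measure applies. → 22%.
Line B: beech → 2-3; plywood → 2-3-4; treated → 2-3-4-2. Scheduled 13%. No special measure applies. → 13%.
Line C: bamboo → 2-2; sawn → 2-2-2; rough → 2-2-2-2. Scheduled 26%. Dunmara agreement on 2-2-1-2: 2-2-2-2 not covered. → 26%.
Line D: beech → 2-3; fibreboard → 2-3-1; rough → 2-3-1-1. Scheduled 20%. Javaros agreement on 2-3: wholly obtained → 21% available; Javaros agreement on 2-2-2-2: 2-3-1-1 not covered; preference 21% not lower than 20% → no reduction. → 20%.
Sum: 22% + 13% + 26% + 20% = 81%.

81%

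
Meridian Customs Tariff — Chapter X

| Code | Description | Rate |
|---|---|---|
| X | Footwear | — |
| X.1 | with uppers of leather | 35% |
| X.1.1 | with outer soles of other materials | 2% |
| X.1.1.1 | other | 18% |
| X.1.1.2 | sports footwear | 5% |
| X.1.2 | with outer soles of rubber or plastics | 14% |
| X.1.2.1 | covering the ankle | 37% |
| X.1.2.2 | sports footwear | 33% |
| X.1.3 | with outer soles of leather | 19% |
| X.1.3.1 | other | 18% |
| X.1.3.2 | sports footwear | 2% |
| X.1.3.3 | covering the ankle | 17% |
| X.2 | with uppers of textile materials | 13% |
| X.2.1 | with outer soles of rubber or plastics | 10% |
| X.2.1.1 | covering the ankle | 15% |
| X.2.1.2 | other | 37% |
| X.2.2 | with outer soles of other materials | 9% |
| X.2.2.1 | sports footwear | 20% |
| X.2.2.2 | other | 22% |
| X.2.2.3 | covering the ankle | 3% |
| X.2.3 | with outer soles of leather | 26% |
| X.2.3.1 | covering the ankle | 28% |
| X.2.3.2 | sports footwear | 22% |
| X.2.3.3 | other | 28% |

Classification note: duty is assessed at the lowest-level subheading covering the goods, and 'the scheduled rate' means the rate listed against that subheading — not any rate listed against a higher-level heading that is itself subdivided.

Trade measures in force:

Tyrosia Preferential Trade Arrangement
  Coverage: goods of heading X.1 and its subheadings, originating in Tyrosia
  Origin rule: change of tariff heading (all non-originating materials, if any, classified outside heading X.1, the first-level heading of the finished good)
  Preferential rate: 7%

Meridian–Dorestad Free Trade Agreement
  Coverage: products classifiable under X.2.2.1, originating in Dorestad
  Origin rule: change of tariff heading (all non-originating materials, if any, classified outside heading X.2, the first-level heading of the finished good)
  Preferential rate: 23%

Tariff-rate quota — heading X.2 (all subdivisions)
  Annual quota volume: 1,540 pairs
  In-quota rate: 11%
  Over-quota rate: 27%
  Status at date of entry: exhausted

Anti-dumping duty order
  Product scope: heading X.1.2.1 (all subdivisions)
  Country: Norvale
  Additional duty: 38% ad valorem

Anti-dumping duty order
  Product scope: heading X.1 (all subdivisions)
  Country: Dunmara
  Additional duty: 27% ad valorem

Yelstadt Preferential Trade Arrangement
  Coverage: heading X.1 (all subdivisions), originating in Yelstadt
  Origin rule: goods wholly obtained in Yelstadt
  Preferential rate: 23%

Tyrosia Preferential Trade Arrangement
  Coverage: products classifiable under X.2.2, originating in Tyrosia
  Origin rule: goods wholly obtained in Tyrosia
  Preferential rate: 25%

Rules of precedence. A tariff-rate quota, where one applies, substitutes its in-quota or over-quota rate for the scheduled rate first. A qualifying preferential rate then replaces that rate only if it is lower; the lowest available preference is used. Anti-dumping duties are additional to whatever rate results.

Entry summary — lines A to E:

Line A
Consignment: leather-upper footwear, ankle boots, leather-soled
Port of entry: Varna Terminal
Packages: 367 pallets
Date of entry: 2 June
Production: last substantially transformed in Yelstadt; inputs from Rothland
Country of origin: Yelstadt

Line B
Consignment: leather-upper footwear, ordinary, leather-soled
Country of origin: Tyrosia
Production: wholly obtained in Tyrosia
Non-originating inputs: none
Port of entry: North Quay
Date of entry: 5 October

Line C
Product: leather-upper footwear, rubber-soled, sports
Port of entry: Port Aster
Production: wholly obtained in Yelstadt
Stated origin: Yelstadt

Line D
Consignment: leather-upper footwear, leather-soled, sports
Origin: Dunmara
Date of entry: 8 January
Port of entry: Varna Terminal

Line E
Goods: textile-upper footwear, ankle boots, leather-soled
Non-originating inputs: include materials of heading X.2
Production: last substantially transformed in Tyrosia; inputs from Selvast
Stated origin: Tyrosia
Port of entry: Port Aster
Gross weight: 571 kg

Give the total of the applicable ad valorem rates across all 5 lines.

103%

Line A: leather-upper → X.1; leather-soled → X.1.3; ankle boots → X.1.3.3. Scheduled 17%. Yelstadt agreement on X.1: not wholly obtained. → 17%.
Line B: leather-upper → X.1; leather-soled → X.1.3; ordinary → X.1.3.1. Scheduled 18%. Tyrosia agreement on X.1: CTH met → 7% available; Tyrosia agreement on X.2.2: X.1.3.1 not covered; preferential 7%. → 7%.
Line C: leather-upper → X.1; rubber-soled → X.1.2; sports → X.1.2.2. Scheduled 33%. Yelstadt agreement on X.1: wholly obtained → 23% available; preferential 23%. → 23%.
Line D: leather-upper → X.1; leather-soled → X.1.3; sports → X.1.3.2. Scheduled 2%. anti-dumping (Dunmara, X.1): +27%; total 2% + 27% = 29%. → 29%.
Line E: textile-upper → X.2; leather-soled → X.2.3; ankle boots → X.2.3.1. Scheduled 28%. quota on X.2 exhausted → over-quota 27%; Tyrosia agreement on X.1: X.2.3.1 not covered; Tyrosia agreement on X.2.2: X.2.3.1 not covered. → 27%.
Sum: 17% + 7% + 23% + 29% + 27% = 103%.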